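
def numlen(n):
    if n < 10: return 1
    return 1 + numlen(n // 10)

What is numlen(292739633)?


numlen(292739633) = 1 + numlen(29273963)
numlen(29273963) = 1 + numlen(2927396)
numlen(2927396) = 1 + numlen(292739)
numlen(292739) = 1 + numlen(29273)
numlen(29273) = 1 + numlen(2927)
numlen(2927) = 1 + numlen(292)
numlen(292) = 1 + numlen(29)
numlen(29) = 1 + numlen(2)
numlen(2) = 1  (base case: 2 < 10)
Unwinding: 1 + 1 + 1 + 1 + 1 + 1 + 1 + 1 + 1 = 9

9


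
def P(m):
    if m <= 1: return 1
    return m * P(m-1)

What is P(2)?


P(2)
= 2 * P(1)
= 2 * 1
= 2

2


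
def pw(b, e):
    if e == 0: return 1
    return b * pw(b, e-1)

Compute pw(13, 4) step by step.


pw(13, 4)
= 13 * pw(13, 3)
= 13 * 13 * pw(13, 2)
= 13 * 13 * 13 * pw(13, 1)
= 13 * 13 * 13 * 13 * pw(13, 0)
= 13 * 13 * 13 * 13 * 1
= 28561

28561


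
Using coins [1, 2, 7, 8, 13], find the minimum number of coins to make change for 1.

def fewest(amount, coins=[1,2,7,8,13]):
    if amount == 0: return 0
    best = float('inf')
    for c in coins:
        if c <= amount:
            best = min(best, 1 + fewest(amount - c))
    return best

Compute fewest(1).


Building up with DP:
fewest(0) = 0
fewest(1) = min(1+fewest(0)=1+0=1) = 1

1


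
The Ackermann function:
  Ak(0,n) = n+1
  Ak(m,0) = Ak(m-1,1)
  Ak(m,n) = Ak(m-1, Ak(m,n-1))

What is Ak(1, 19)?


Ak(1, 19) = Ak(0, Ak(1, 18))
  Ak(1, 18) = Ak(0, Ak(1, 17))
    Ak(1, 17) = Ak(0, Ak(1, 16))
      Ak(1, 16) = Ak(0, Ak(1, 15))
        Ak(1, 15) = Ak(0, Ak(1, 14))
          Ak(1, 14) = Ak(0, Ak(1, 13))
          Ak(1, 13) = Ak(0, Ak(1, 12))
          Ak(1, 12) = Ak(0, Ak(1, 11))
          Ak(1, 11) = Ak(0, Ak(1, 10))
          Ak(1, 10) = Ak(0, Ak(1, 9))
          Ak(1, 9) = Ak(0, Ak(1, 8))
          Ak(1, 8) = Ak(0, Ak(1, 7))
          Ak(1, 7) = Ak(0, Ak(1, 6))
          Ak(1, 6) = Ak(0, Ak(1, 5))
          Ak(1, 5) = Ak(0, Ak(1, 4))
          Ak(1, 4) = Ak(0, Ak(1, 3))
          Ak(1, 3) = Ak(0, Ak(1, 2))
          Ak(1, 2) = Ak(0, Ak(1, 1))
          Ak(1, 1) = Ak(0, Ak(1, 0))
          Ak(1, 0) = Ak(0, 1)
          Ak(0, 1) = 2
            = Ak(0, 2)
          Ak(0, 2) = 3
            = Ak(0, 3)
          Ak(0, 3) = 4
... (trace truncated)
Result: Ak(1, 19) = 21

21


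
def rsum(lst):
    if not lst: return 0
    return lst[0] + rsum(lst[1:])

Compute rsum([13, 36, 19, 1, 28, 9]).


rsum([13, 36, 19, 1, 28, 9]) = 13 + rsum([36, 19, 1, 28, 9])
rsum([36, 19, 1, 28, 9]) = 36 + rsum([19, 1, 28, 9])
rsum([19, 1, 28, 9]) = 19 + rsum([1, 28, 9])
rsum([1, 28, 9]) = 1 + rsum([28, 9])
rsum([28, 9]) = 28 + rsum([9])
rsum([9]) = 9 + rsum([])
rsum([]) = 0  (base case)
Total: 13 + 36 + 19 + 1 + 28 + 9 + 0 = 106

106


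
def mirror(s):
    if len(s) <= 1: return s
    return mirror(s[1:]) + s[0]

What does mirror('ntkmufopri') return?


mirror('ntkmufopri') = mirror('tkmufopri') + 'n'
mirror('tkmufopri') = mirror('kmufopri') + 't'
mirror('kmufopri') = mirror('mufopri') + 'k'
mirror('mufopri') = mirror('ufopri') + 'm'
mirror('ufopri') = mirror('fopri') + 'u'
mirror('fopri') = mirror('opri') + 'f'
mirror('opri') = mirror('pri') + 'o'
mirror('pri') = mirror('ri') + 'p'
mirror('ri') = mirror('i') + 'r'
mirror('i') = 'i'  (base case)
Concatenating: 'i' + 'r' + 'p' + 'o' + 'f' + 'u' + 'm' + 'k' + 't' + 'n' = 'irpofumktn'

irpofumktn


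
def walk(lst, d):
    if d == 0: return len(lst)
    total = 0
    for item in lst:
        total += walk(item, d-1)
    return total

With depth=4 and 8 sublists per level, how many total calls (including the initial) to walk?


At depth 0 (root): 1 call
At depth 1: each of 1 parents calls walk on 8 children = 8 calls
At depth 2: each of 8 parents calls walk on 8 children = 64 calls
At depth 3: each of 64 parents calls walk on 8 children = 512 calls
At depth 4: each of 512 parents calls walk on 8 children = 4096 calls
Total: 1 + 8 + 64 + 512 + 4096 = 4681

4681


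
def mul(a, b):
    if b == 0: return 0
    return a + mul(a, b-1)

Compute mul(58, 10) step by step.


mul(58, 10) = 58 + mul(58, 9)
mul(58, 9) = 58 + mul(58, 8)
mul(58, 8) = 58 + mul(58, 7)
mul(58, 7) = 58 + mul(58, 6)
mul(58, 6) = 58 + mul(58, 5)
mul(58, 5) = 58 + mul(58, 4)
mul(58, 4) = 58 + mul(58, 3)
mul(58, 3) = 58 + mul(58, 2)
mul(58, 2) = 58 + mul(58, 1)
mul(58, 1) = 58 + mul(58, 0)
mul(58, 0) = 0  (base case)
Total: 58 + 58 + 58 + 58 + 58 + 58 + 58 + 58 + 58 + 58 + 0 = 580

580


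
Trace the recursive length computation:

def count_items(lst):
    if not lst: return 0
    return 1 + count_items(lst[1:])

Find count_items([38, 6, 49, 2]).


count_items([38, 6, 49, 2]) = 1 + count_items([6, 49, 2])
count_items([6, 49, 2]) = 1 + count_items([49, 2])
count_items([49, 2]) = 1 + count_items([2])
count_items([2]) = 1 + count_items([])
count_items([]) = 0  (base case)
Unwinding: 1 + 1 + 1 + 1 + 0 = 4

4


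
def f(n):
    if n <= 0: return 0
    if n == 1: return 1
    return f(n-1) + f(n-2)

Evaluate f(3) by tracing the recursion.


Computing f(3) bottom-up:
f(0) = 0
f(1) = 1
f(2) = f(1) + f(0) = 1 + 0 = 1
f(3) = f(2) + f(1) = 1 + 1 = 2

2


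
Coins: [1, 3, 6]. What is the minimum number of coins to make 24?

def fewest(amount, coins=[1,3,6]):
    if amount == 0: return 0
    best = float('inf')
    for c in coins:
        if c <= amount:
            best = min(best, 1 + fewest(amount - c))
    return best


Building up with DP:
fewest(0) = 0
fewest(1) = min(1+fewest(0)=1+0=1) = 1
fewest(2) = min(1+fewest(1)=1+1=2) = 2
fewest(3) = min(1+fewest(2)=1+2=3, 1+fewest(0)=1+0=1) = 1
fewest(4) = min(1+fewest(3)=1+1=2, 1+fewest(1)=1+1=2) = 2
fewest(5) = min(1+fewest(4)=1+2=3, 1+fewest(2)=1+2=3) = 3
fewest(6) = min(1+fewest(5)=1+3=4, 1+fewest(3)=1+1=2, 1+fewest(0)=1+0=1) = 1
fewest(7) = min(1+fewest(6)=1+1=2, 1+fewest(4)=1+2=3, 1+fewest(1)=1+1=2) = 2
fewest(8) = min(1+fewest(7)=1+2=3, 1+fewest(5)=1+3=4, 1+fewest(2)=1+2=3) = 3
fewest(9) = min(1+fewest(8)=1+3=4, 1+fewest(6)=1+1=2, 1+fewest(3)=1+1=2) = 2
fewest(10) = min(1+fewest(9)=1+2=3, 1+fewest(7)=1+2=3, 1+fewest(4)=1+2=3) = 3
fewest(11) = min(1+fewest(10)=1+3=4, 1+fewest(8)=1+3=4, 1+fewest(5)=1+3=4) = 4
fewest(12) = min(1+fewest(11)=1+4=5, 1+fewest(9)=1+2=3, 1+fewest(6)=1+1=2) = 2
fewest(13) = min(1+fewest(12)=1+2=3, 1+fewest(10)=1+3=4, 1+fewest(7)=1+2=3) = 3
fewest(14) = min(1+fewest(13)=1+3=4, 1+fewest(11)=1+4=5, 1+fewest(8)=1+3=4) = 4
fewest(15) = min(1+fewest(14)=1+4=5, 1+fewest(12)=1+2=3, 1+fewest(9)=1+2=3) = 3
fewest(16) = min(1+fewest(15)=1+3=4, 1+fewest(13)=1+3=4, 1+fewest(10)=1+3=4) = 4
fewest(17) = min(1+fewest(16)=1+4=5, 1+fewest(14)=1+4=5, 1+fewest(11)=1+4=5) = 5
fewest(18) = min(1+fewest(17)=1+5=6, 1+fewest(15)=1+3=4, 1+fewest(12)=1+2=3) = 3
fewest(19) = min(1+fewest(18)=1+3=4, 1+fewest(16)=1+4=5, 1+fewest(13)=1+3=4) = 4
fewest(20) = min(1+fewest(19)=1+4=5, 1+fewest(17)=1+5=6, 1+fewest(14)=1+4=5) = 5
fewest(21) = min(1+fewest(20)=1+5=6, 1+fewest(18)=1+3=4, 1+fewest(15)=1+3=4) = 4
fewest(22) = min(1+fewest(21)=1+4=5, 1+fewest(19)=1+4=5, 1+fewest(16)=1+4=5) = 5
fewest(23) = min(1+fewest(22)=1+5=6, 1+fewest(20)=1+5=6, 1+fewest(17)=1+5=6) = 6
fewest(24) = min(1+fewest(23)=1+6=7, 1+fewest(21)=1+4=5, 1+fewest(18)=1+3=4) = 4

4


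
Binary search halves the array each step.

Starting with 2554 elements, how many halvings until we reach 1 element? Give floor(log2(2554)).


2554 / 2 = 1277
1277 / 2 = 638
638 / 2 = 319
319 / 2 = 159
159 / 2 = 79
79 / 2 = 39
39 / 2 = 19
19 / 2 = 9
9 / 2 = 4
4 / 2 = 2
2 / 2 = 1
Reached 1 after 11 halvings

11


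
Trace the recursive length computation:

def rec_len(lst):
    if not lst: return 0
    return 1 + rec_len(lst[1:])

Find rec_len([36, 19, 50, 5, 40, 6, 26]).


rec_len([36, 19, 50, 5, 40, 6, 26]) = 1 + rec_len([19, 50, 5, 40, 6, 26])
rec_len([19, 50, 5, 40, 6, 26]) = 1 + rec_len([50, 5, 40, 6, 26])
rec_len([50, 5, 40, 6, 26]) = 1 + rec_len([5, 40, 6, 26])
rec_len([5, 40, 6, 26]) = 1 + rec_len([40, 6, 26])
rec_len([40, 6, 26]) = 1 + rec_len([6, 26])
rec_len([6, 26]) = 1 + rec_len([26])
rec_len([26]) = 1 + rec_len([])
rec_len([]) = 0  (base case)
Unwinding: 1 + 1 + 1 + 1 + 1 + 1 + 1 + 0 = 7

7


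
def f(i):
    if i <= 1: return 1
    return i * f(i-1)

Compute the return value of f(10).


f(10)
= 10 * f(9)
= 10 * 9 * f(8)
= 10 * 9 * 8 * f(7)
= 10 * 9 * 8 * 7 * f(6)
= 10 * 9 * 8 * 7 * 6 * f(5)
= 10 * 9 * 8 * 7 * 6 * 5 * f(4)
= 10 * 9 * 8 * 7 * 6 * 5 * 4 * f(3)
= 10 * 9 * 8 * 7 * 6 * 5 * 4 * 3 * f(2)
= 10 * 9 * 8 * 7 * 6 * 5 * 4 * 3 * 2 * f(1)
= 10 * 9 * 8 * 7 * 6 * 5 * 4 * 3 * 2 * 1
= 3628800

3628800


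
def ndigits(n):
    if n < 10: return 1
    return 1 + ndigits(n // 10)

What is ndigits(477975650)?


ndigits(477975650) = 1 + ndigits(47797565)
ndigits(47797565) = 1 + ndigits(4779756)
ndigits(4779756) = 1 + ndigits(477975)
ndigits(477975) = 1 + ndigits(47797)
ndigits(47797) = 1 + ndigits(4779)
ndigits(4779) = 1 + ndigits(477)
ndigits(477) = 1 + ndigits(47)
ndigits(47) = 1 + ndigits(4)
ndigits(4) = 1  (base case: 4 < 10)
Unwinding: 1 + 1 + 1 + 1 + 1 + 1 + 1 + 1 + 1 = 9

9


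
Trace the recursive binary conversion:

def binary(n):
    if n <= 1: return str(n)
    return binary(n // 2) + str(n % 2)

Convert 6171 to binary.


binary(6171) = binary(3085) + '1'
binary(3085) = binary(1542) + '1'
binary(1542) = binary(771) + '0'
binary(771) = binary(385) + '1'
binary(385) = binary(192) + '1'
binary(192) = binary(96) + '0'
binary(96) = binary(48) + '0'
binary(48) = binary(24) + '0'
binary(24) = binary(12) + '0'
binary(12) = binary(6) + '0'
binary(6) = binary(3) + '0'
binary(3) = binary(1) + '1'
binary(1) = '1'  (base case)
Concatenating: '1' + '1' + '0' + '0' + '0' + '0' + '0' + '0' + '1' + '1' + '0' + '1' + '1' = '1100000011011'

1100000011011


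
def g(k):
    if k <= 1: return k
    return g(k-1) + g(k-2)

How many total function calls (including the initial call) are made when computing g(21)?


Let C(n) = total calls for g(n)
C(0) = 1, C(1) = 1
C(2) = 1 + C(1) + C(0) = 1 + 1 + 1 = 3
C(3) = 1 + C(2) + C(1) = 1 + 3 + 1 = 5
C(4) = 1 + C(3) + C(2) = 1 + 5 + 3 = 9
C(5) = 1 + C(4) + C(3) = 1 + 9 + 5 = 15
C(6) = 1 + C(5) + C(4) = 1 + 15 + 9 = 25
C(7) = 1 + C(6) + C(5) = 1 + 25 + 15 = 41
C(8) = 1 + C(7) + C(6) = 1 + 41 + 25 = 67
C(9) = 1 + C(8) + C(7) = 1 + 67 + 41 = 109
C(10) = 1 + C(9) + C(8) = 1 + 109 + 67 = 177
C(11) = 1 + C(10) + C(9) = 1 + 177 + 109 = 287
C(12) = 1 + C(11) + C(10) = 1 + 287 + 177 = 465
C(13) = 1 + C(12) + C(11) = 1 + 465 + 287 = 753
C(14) = 1 + C(13) + C(12) = 1 + 753 + 465 = 1219
C(15) = 1 + C(14) + C(13) = 1 + 1219 + 753 = 1973
C(16) = 1 + C(15) + C(14) = 1 + 1973 + 1219 = 3193
C(17) = 1 + C(16) + C(15) = 1 + 3193 + 1973 = 5167
C(18) = 1 + C(17) + C(16) = 1 + 5167 + 3193 = 8361
C(19) = 1 + C(18) + C(17) = 1 + 8361 + 5167 = 13529
C(20) = 1 + C(19) + C(18) = 1 + 13529 + 8361 = 21891
C(21) = 1 + C(20) + C(19) = 1 + 21891 + 13529 = 35421

35421


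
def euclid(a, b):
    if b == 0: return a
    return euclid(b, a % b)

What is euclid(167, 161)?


euclid(167, 161) = euclid(161, 6)
euclid(161, 6) = euclid(6, 5)
euclid(6, 5) = euclid(5, 1)
euclid(5, 1) = euclid(1, 0)
euclid(1, 0) = 1  (base case)

1


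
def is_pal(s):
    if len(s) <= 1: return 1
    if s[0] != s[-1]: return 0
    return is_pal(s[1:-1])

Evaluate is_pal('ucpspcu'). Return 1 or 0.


is_pal('ucpspcu'): s[0]='u' == s[-1]='u' -> check is_pal('cpspc')
is_pal('cpspc'): s[0]='c' == s[-1]='c' -> check is_pal('psp')
is_pal('psp'): s[0]='p' == s[-1]='p' -> check is_pal('s')
is_pal('s'): len <= 1 -> return 1  (base case)
Result: 1 (palindrome)

1


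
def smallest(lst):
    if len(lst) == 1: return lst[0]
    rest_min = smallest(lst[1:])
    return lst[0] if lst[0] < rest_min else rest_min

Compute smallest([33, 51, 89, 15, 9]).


smallest([33, 51, 89, 15, 9]): compare 33 with smallest([51, 89, 15, 9])
smallest([51, 89, 15, 9]): compare 51 with smallest([89, 15, 9])
smallest([89, 15, 9]): compare 89 with smallest([15, 9])
smallest([15, 9]): compare 15 with smallest([9])
smallest([9]) = 9  (base case)
Compare 15 with 9 -> 9
Compare 89 with 9 -> 9
Compare 51 with 9 -> 9
Compare 33 with 9 -> 9

9


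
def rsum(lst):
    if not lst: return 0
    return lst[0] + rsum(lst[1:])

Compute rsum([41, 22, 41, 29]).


rsum([41, 22, 41, 29]) = 41 + rsum([22, 41, 29])
rsum([22, 41, 29]) = 22 + rsum([41, 29])
rsum([41, 29]) = 41 + rsum([29])
rsum([29]) = 29 + rsum([])
rsum([]) = 0  (base case)
Total: 41 + 22 + 41 + 29 + 0 = 133

133


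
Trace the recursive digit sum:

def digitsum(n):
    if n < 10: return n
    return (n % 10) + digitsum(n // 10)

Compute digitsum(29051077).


digitsum(29051077) = 7 + digitsum(2905107)
digitsum(2905107) = 7 + digitsum(290510)
digitsum(290510) = 0 + digitsum(29051)
digitsum(29051) = 1 + digitsum(2905)
digitsum(2905) = 5 + digitsum(290)
digitsum(290) = 0 + digitsum(29)
digitsum(29) = 9 + digitsum(2)
digitsum(2) = 2  (base case)
Total: 7 + 7 + 0 + 1 + 5 + 0 + 9 + 2 = 31

31


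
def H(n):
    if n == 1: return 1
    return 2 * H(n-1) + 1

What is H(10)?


H(10) = 2 * H(9) + 1
H(9) = 2 * H(8) + 1
H(8) = 2 * H(7) + 1
H(7) = 2 * H(6) + 1
H(6) = 2 * H(5) + 1
H(5) = 2 * H(4) + 1
H(4) = 2 * H(3) + 1
H(3) = 2 * H(2) + 1
H(2) = 2 * H(1) + 1
H(1) = 1  (base case)
H(2) = 2 * 1 + 1 = 3
H(3) = 2 * 3 + 1 = 7
H(4) = 2 * 7 + 1 = 15
H(5) = 2 * 15 + 1 = 31
H(6) = 2 * 31 + 1 = 63
H(7) = 2 * 63 + 1 = 127
H(8) = 2 * 127 + 1 = 255
H(9) = 2 * 255 + 1 = 511
H(10) = 2 * 511 + 1 = 1023

1023


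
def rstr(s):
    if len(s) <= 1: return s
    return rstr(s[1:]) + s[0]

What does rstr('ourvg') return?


rstr('ourvg') = rstr('urvg') + 'o'
rstr('urvg') = rstr('rvg') + 'u'
rstr('rvg') = rstr('vg') + 'r'
rstr('vg') = rstr('g') + 'v'
rstr('g') = 'g'  (base case)
Concatenating: 'g' + 'v' + 'r' + 'u' + 'o' = 'gvruo'

gvruo


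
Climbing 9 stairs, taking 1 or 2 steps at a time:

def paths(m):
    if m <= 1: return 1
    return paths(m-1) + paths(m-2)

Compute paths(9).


Building up from base cases:
paths(0) = 1
paths(1) = 1
paths(2) = paths(1) + paths(0) = 1 + 1 = 2
paths(3) = paths(2) + paths(1) = 2 + 1 = 3
paths(4) = paths(3) + paths(2) = 3 + 2 = 5
paths(5) = paths(4) + paths(3) = 5 + 3 = 8
paths(6) = paths(5) + paths(4) = 8 + 5 = 13
paths(7) = paths(6) + paths(5) = 13 + 8 = 21
paths(8) = paths(7) + paths(6) = 21 + 13 = 34
paths(9) = paths(8) + paths(7) = 34 + 21 = 55

55


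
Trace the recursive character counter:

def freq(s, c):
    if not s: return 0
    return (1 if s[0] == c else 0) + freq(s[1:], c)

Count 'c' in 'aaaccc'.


s[0]='a' != 'c' -> 0
s[0]='a' != 'c' -> 0
s[0]='a' != 'c' -> 0
s[0]='c' == 'c' -> 1
s[0]='c' == 'c' -> 1
s[0]='c' == 'c' -> 1
Sum: 0 + 0 + 0 + 1 + 1 + 1 = 3

3


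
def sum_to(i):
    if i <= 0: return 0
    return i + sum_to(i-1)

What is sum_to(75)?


sum_to(75)
= 75 + 74 + 73 + 72 + 71 + 70 + 69 + 68 + 67 + 66 + 65 + 64 + 63 + 62 + 61 + 60 + 59 + 58 + 57 + 56 + 55 + 54 + 53 + 52 + 51 + 50 + 49 + 48 + 47 + 46 + 45 + 44 + 43 + 42 + 41 + 40 + 39 + 38 + 37 + 36 + 35 + 34 + 33 + 32 + 31 + 30 + 29 + 28 + 27 + 26 + 25 + 24 + 23 + 22 + 21 + 20 + 19 + 18 + 17 + 16 + 15 + 14 + 13 + 12 + 11 + 10 + 9 + 8 + 7 + 6 + 5 + 4 + 3 + 2 + 1 + sum_to(0)
= 75 + 74 + 73 + 72 + 71 + 70 + 69 + 68 + 67 + 66 + 65 + 64 + 63 + 62 + 61 + 60 + 59 + 58 + 57 + 56 + 55 + 54 + 53 + 52 + 51 + 50 + 49 + 48 + 47 + 46 + 45 + 44 + 43 + 42 + 41 + 40 + 39 + 38 + 37 + 36 + 35 + 34 + 33 + 32 + 31 + 30 + 29 + 28 + 27 + 26 + 25 + 24 + 23 + 22 + 21 + 20 + 19 + 18 + 17 + 16 + 15 + 14 + 13 + 12 + 11 + 10 + 9 + 8 + 7 + 6 + 5 + 4 + 3 + 2 + 1 + 0
= 2850

2850


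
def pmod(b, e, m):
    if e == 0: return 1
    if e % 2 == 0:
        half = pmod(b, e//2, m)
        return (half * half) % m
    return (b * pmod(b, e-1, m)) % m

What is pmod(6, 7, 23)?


pmod(6, 7, 23): e is odd, compute pmod(6, 6, 23)
  pmod(6, 6, 23): e is even, compute pmod(6, 3, 23)
    pmod(6, 3, 23): e is odd, compute pmod(6, 2, 23)
      pmod(6, 2, 23): e is even, compute pmod(6, 1, 23)
        pmod(6, 1, 23): e is odd, compute pmod(6, 0, 23)
          pmod(6, 0, 23) = 1
        (6 * 1) % 23 = 6
      half=6, (6*6) % 23 = 13
    (6 * 13) % 23 = 9
  half=9, (9*9) % 23 = 12
(6 * 12) % 23 = 3

3


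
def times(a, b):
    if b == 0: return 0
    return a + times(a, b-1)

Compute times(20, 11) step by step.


times(20, 11) = 20 + times(20, 10)
times(20, 10) = 20 + times(20, 9)
times(20, 9) = 20 + times(20, 8)
times(20, 8) = 20 + times(20, 7)
times(20, 7) = 20 + times(20, 6)
times(20, 6) = 20 + times(20, 5)
times(20, 5) = 20 + times(20, 4)
times(20, 4) = 20 + times(20, 3)
times(20, 3) = 20 + times(20, 2)
times(20, 2) = 20 + times(20, 1)
times(20, 1) = 20 + times(20, 0)
times(20, 0) = 0  (base case)
Total: 20 + 20 + 20 + 20 + 20 + 20 + 20 + 20 + 20 + 20 + 20 + 0 = 220

220


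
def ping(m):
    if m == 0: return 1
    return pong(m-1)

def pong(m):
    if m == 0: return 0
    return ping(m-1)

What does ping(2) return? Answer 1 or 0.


ping(2) = pong(1)
pong(1) = ping(0)
ping(0) = 1  (base case)
Result: 1

1


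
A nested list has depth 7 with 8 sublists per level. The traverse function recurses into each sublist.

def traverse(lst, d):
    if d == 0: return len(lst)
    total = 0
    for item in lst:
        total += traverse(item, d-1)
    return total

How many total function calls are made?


At depth 0 (root): 1 call
At depth 1: each of 1 parents calls traverse on 8 children = 8 calls
At depth 2: each of 8 parents calls traverse on 8 children = 64 calls
At depth 3: each of 64 parents calls traverse on 8 children = 512 calls
At depth 4: each of 512 parents calls traverse on 8 children = 4096 calls
At depth 5: each of 4096 parents calls traverse on 8 children = 32768 calls
At depth 6: each of 32768 parents calls traverse on 8 children = 262144 calls
At depth 7: each of 262144 parents calls traverse on 8 children = 2097152 calls
Total: 1 + 8 + 64 + 512 + 4096 + 32768 + 262144 + 2097152 = 2396745

2396745


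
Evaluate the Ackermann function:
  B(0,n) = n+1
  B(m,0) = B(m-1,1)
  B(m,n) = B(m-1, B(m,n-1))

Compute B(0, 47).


B(0, 47) = 48
Result: B(0, 47) = 48

48


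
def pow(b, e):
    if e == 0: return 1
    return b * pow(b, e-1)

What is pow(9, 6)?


pow(9, 6)
= 9 * pow(9, 5)
= 9 * 9 * pow(9, 4)
= 9 * 9 * 9 * pow(9, 3)
= 9 * 9 * 9 * 9 * pow(9, 2)
= 9 * 9 * 9 * 9 * 9 * pow(9, 1)
= 9 * 9 * 9 * 9 * 9 * 9 * pow(9, 0)
= 9 * 9 * 9 * 9 * 9 * 9 * 1
= 531441

531441


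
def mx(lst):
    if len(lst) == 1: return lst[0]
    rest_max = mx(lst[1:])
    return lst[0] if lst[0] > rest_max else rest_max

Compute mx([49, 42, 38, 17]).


mx([49, 42, 38, 17]): compare 49 with mx([42, 38, 17])
mx([42, 38, 17]): compare 42 with mx([38, 17])
mx([38, 17]): compare 38 with mx([17])
mx([17]) = 17  (base case)
Compare 38 with 17 -> 38
Compare 42 with 38 -> 42
Compare 49 with 42 -> 49

49


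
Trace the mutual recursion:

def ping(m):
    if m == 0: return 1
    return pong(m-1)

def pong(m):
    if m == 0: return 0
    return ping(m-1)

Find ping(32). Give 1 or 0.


ping(32) = pong(31)
pong(31) = ping(30)
ping(30) = pong(29)
pong(29) = ping(28)
ping(28) = pong(27)
pong(27) = ping(26)
ping(26) = pong(25)
pong(25) = ping(24)
ping(24) = pong(23)
pong(23) = ping(22)
ping(22) = pong(21)
pong(21) = ping(20)
ping(20) = pong(19)
pong(19) = ping(18)
ping(18) = pong(17)
pong(17) = ping(16)
ping(16) = pong(15)
pong(15) = ping(14)
ping(14) = pong(13)
pong(13) = ping(12)
ping(12) = pong(11)
pong(11) = ping(10)
ping(10) = pong(9)
pong(9) = ping(8)
ping(8) = pong(7)
pong(7) = ping(6)
ping(6) = pong(5)
pong(5) = ping(4)
ping(4) = pong(3)
pong(3) = ping(2)
ping(2) = pong(1)
pong(1) = ping(0)
ping(0) = 1  (base case)
Result: 1

1


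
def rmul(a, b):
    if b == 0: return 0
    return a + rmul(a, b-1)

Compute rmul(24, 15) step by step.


rmul(24, 15) = 24 + rmul(24, 14)
rmul(24, 14) = 24 + rmul(24, 13)
rmul(24, 13) = 24 + rmul(24, 12)
rmul(24, 12) = 24 + rmul(24, 11)
rmul(24, 11) = 24 + rmul(24, 10)
rmul(24, 10) = 24 + rmul(24, 9)
rmul(24, 9) = 24 + rmul(24, 8)
rmul(24, 8) = 24 + rmul(24, 7)
rmul(24, 7) = 24 + rmul(24, 6)
rmul(24, 6) = 24 + rmul(24, 5)
rmul(24, 5) = 24 + rmul(24, 4)
rmul(24, 4) = 24 + rmul(24, 3)
rmul(24, 3) = 24 + rmul(24, 2)
rmul(24, 2) = 24 + rmul(24, 1)
rmul(24, 1) = 24 + rmul(24, 0)
rmul(24, 0) = 0  (base case)
Total: 24 + 24 + 24 + 24 + 24 + 24 + 24 + 24 + 24 + 24 + 24 + 24 + 24 + 24 + 24 + 0 = 360

360


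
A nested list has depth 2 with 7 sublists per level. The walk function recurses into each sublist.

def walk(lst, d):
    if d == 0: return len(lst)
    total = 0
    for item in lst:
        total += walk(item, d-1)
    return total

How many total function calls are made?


At depth 0 (root): 1 call
At depth 1: each of 1 parents calls walk on 7 children = 7 calls
At depth 2: each of 7 parents calls walk on 7 children = 49 calls
Total: 1 + 7 + 49 = 57

57


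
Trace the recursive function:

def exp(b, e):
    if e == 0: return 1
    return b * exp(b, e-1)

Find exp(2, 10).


exp(2, 10)
= 2 * exp(2, 9)
= 2 * 2 * exp(2, 8)
= 2 * 2 * 2 * exp(2, 7)
= 2 * 2 * 2 * 2 * exp(2, 6)
= 2 * 2 * 2 * 2 * 2 * exp(2, 5)
= 2 * 2 * 2 * 2 * 2 * 2 * exp(2, 4)
= 2 * 2 * 2 * 2 * 2 * 2 * 2 * exp(2, 3)
= 2 * 2 * 2 * 2 * 2 * 2 * 2 * 2 * exp(2, 2)
= 2 * 2 * 2 * 2 * 2 * 2 * 2 * 2 * 2 * exp(2, 1)
= 2 * 2 * 2 * 2 * 2 * 2 * 2 * 2 * 2 * 2 * exp(2, 0)
= 2 * 2 * 2 * 2 * 2 * 2 * 2 * 2 * 2 * 2 * 1
= 1024

1024


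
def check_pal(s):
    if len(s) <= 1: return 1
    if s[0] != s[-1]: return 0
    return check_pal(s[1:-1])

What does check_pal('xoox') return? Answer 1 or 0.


check_pal('xoox'): s[0]='x' == s[-1]='x' -> check check_pal('oo')
check_pal('oo'): s[0]='o' == s[-1]='o' -> check check_pal('')
check_pal(''): len <= 1 -> return 1  (base case)
Result: 1 (palindrome)

1


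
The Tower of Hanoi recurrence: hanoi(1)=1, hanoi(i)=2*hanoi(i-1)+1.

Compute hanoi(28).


hanoi(28) = 2 * hanoi(27) + 1
hanoi(27) = 2 * hanoi(26) + 1
hanoi(26) = 2 * hanoi(25) + 1
hanoi(25) = 2 * hanoi(24) + 1
hanoi(24) = 2 * hanoi(23) + 1
hanoi(23) = 2 * hanoi(22) + 1
hanoi(22) = 2 * hanoi(21) + 1
hanoi(21) = 2 * hanoi(20) + 1
hanoi(20) = 2 * hanoi(19) + 1
hanoi(19) = 2 * hanoi(18) + 1
hanoi(18) = 2 * hanoi(17) + 1
hanoi(17) = 2 * hanoi(16) + 1
hanoi(16) = 2 * hanoi(15) + 1
hanoi(15) = 2 * hanoi(14) + 1
hanoi(14) = 2 * hanoi(13) + 1
hanoi(13) = 2 * hanoi(12) + 1
hanoi(12) = 2 * hanoi(11) + 1
hanoi(11) = 2 * hanoi(10) + 1
hanoi(10) = 2 * hanoi(9) + 1
hanoi(9) = 2 * hanoi(8) + 1
hanoi(8) = 2 * hanoi(7) + 1
hanoi(7) = 2 * hanoi(6) + 1
hanoi(6) = 2 * hanoi(5) + 1
hanoi(5) = 2 * hanoi(4) + 1
hanoi(4) = 2 * hanoi(3) + 1
hanoi(3) = 2 * hanoi(2) + 1
hanoi(2) = 2 * hanoi(1) + 1
hanoi(1) = 1  (base case)
hanoi(2) = 2 * 1 + 1 = 3
hanoi(3) = 2 * 3 + 1 = 7
hanoi(4) = 2 * 7 + 1 = 15
hanoi(5) = 2 * 15 + 1 = 31
hanoi(6) = 2 * 31 + 1 = 63
hanoi(7) = 2 * 63 + 1 = 127
hanoi(8) = 2 * 127 + 1 = 255
hanoi(9) = 2 * 255 + 1 = 511
hanoi(10) = 2 * 511 + 1 = 1023
hanoi(11) = 2 * 1023 + 1 = 2047
hanoi(12) = 2 * 2047 + 1 = 4095
hanoi(13) = 2 * 4095 + 1 = 8191
hanoi(14) = 2 * 8191 + 1 = 16383
hanoi(15) = 2 * 16383 + 1 = 32767
hanoi(16) = 2 * 32767 + 1 = 65535
hanoi(17) = 2 * 65535 + 1 = 131071
hanoi(18) = 2 * 131071 + 1 = 262143
hanoi(19) = 2 * 262143 + 1 = 524287
hanoi(20) = 2 * 524287 + 1 = 1048575
hanoi(21) = 2 * 1048575 + 1 = 2097151
hanoi(22) = 2 * 2097151 + 1 = 4194303
hanoi(23) = 2 * 4194303 + 1 = 8388607
hanoi(24) = 2 * 8388607 + 1 = 16777215
hanoi(25) = 2 * 16777215 + 1 = 33554431
hanoi(26) = 2 * 33554431 + 1 = 67108863
hanoi(27) = 2 * 67108863 + 1 = 134217727
hanoi(28) = 2 * 134217727 + 1 = 268435455

268435455


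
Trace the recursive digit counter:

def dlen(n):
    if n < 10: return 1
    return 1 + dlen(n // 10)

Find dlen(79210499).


dlen(79210499) = 1 + dlen(7921049)
dlen(7921049) = 1 + dlen(792104)
dlen(792104) = 1 + dlen(79210)
dlen(79210) = 1 + dlen(7921)
dlen(7921) = 1 + dlen(792)
dlen(792) = 1 + dlen(79)
dlen(79) = 1 + dlen(7)
dlen(7) = 1  (base case: 7 < 10)
Unwinding: 1 + 1 + 1 + 1 + 1 + 1 + 1 + 1 = 8

8


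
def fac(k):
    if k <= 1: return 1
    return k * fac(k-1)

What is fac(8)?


fac(8)
= 8 * fac(7)
= 8 * 7 * fac(6)
= 8 * 7 * 6 * fac(5)
= 8 * 7 * 6 * 5 * fac(4)
= 8 * 7 * 6 * 5 * 4 * fac(3)
= 8 * 7 * 6 * 5 * 4 * 3 * fac(2)
= 8 * 7 * 6 * 5 * 4 * 3 * 2 * fac(1)
= 8 * 7 * 6 * 5 * 4 * 3 * 2 * 1
= 40320

40320


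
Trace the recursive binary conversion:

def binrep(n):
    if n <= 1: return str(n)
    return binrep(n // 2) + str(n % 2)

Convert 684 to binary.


binrep(684) = binrep(342) + '0'
binrep(342) = binrep(171) + '0'
binrep(171) = binrep(85) + '1'
binrep(85) = binrep(42) + '1'
binrep(42) = binrep(21) + '0'
binrep(21) = binrep(10) + '1'
binrep(10) = binrep(5) + '0'
binrep(5) = binrep(2) + '1'
binrep(2) = binrep(1) + '0'
binrep(1) = '1'  (base case)
Concatenating: '1' + '0' + '1' + '0' + '1' + '0' + '1' + '1' + '0' + '0' = '1010101100'

1010101100


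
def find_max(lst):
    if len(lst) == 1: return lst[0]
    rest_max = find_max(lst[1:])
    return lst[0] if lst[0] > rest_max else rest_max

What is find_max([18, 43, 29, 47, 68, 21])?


find_max([18, 43, 29, 47, 68, 21]): compare 18 with find_max([43, 29, 47, 68, 21])
find_max([43, 29, 47, 68, 21]): compare 43 with find_max([29, 47, 68, 21])
find_max([29, 47, 68, 21]): compare 29 with find_max([47, 68, 21])
find_max([47, 68, 21]): compare 47 with find_max([68, 21])
find_max([68, 21]): compare 68 with find_max([21])
find_max([21]) = 21  (base case)
Compare 68 with 21 -> 68
Compare 47 with 68 -> 68
Compare 29 with 68 -> 68
Compare 43 with 68 -> 68
Compare 18 with 68 -> 68

68


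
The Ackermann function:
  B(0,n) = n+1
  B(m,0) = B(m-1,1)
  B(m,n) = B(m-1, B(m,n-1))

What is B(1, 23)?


B(1, 23) = B(0, B(1, 22))
  B(1, 22) = B(0, B(1, 21))
    B(1, 21) = B(0, B(1, 20))
      B(1, 20) = B(0, B(1, 19))
        B(1, 19) = B(0, B(1, 18))
          B(1, 18) = B(0, B(1, 17))
          B(1, 17) = B(0, B(1, 16))
          B(1, 16) = B(0, B(1, 15))
          B(1, 15) = B(0, B(1, 14))
          B(1, 14) = B(0, B(1, 13))
          B(1, 13) = B(0, B(1, 12))
          B(1, 12) = B(0, B(1, 11))
          B(1, 11) = B(0, B(1, 10))
          B(1, 10) = B(0, B(1, 9))
          B(1, 9) = B(0, B(1, 8))
          B(1, 8) = B(0, B(1, 7))
          B(1, 7) = B(0, B(1, 6))
          B(1, 6) = B(0, B(1, 5))
          B(1, 5) = B(0, B(1, 4))
          B(1, 4) = B(0, B(1, 3))
          B(1, 3) = B(0, B(1, 2))
          B(1, 2) = B(0, B(1, 1))
          B(1, 1) = B(0, B(1, 0))
          B(1, 0) = B(0, 1)
          B(0, 1) = 2
... (trace truncated)
Result: B(1, 23) = 25

25


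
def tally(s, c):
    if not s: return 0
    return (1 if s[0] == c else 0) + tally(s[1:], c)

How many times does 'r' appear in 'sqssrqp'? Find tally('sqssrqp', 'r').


s[0]='s' != 'r' -> 0
s[0]='q' != 'r' -> 0
s[0]='s' != 'r' -> 0
s[0]='s' != 'r' -> 0
s[0]='r' == 'r' -> 1
s[0]='q' != 'r' -> 0
s[0]='p' != 'r' -> 0
Sum: 0 + 0 + 0 + 0 + 1 + 0 + 0 = 1

1


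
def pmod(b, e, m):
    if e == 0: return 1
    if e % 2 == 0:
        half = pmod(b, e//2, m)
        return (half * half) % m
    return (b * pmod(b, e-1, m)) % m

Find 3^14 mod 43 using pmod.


pmod(3, 14, 43): e is even, compute pmod(3, 7, 43)
  pmod(3, 7, 43): e is odd, compute pmod(3, 6, 43)
    pmod(3, 6, 43): e is even, compute pmod(3, 3, 43)
      pmod(3, 3, 43): e is odd, compute pmod(3, 2, 43)
        pmod(3, 2, 43): e is even, compute pmod(3, 1, 43)
          pmod(3, 1, 43): e is odd, compute pmod(3, 0, 43)
          pmod(3, 0, 43) = 1
          (3 * 1) % 43 = 3
        half=3, (3*3) % 43 = 9
      (3 * 9) % 43 = 27
    half=27, (27*27) % 43 = 41
  (3 * 41) % 43 = 37
half=37, (37*37) % 43 = 36

36


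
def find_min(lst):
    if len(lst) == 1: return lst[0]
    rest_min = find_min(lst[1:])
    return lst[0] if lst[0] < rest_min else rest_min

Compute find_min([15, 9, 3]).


find_min([15, 9, 3]): compare 15 with find_min([9, 3])
find_min([9, 3]): compare 9 with find_min([3])
find_min([3]) = 3  (base case)
Compare 9 with 3 -> 3
Compare 15 with 3 -> 3

3


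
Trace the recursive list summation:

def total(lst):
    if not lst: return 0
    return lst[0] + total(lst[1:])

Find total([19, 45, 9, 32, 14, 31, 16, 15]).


total([19, 45, 9, 32, 14, 31, 16, 15]) = 19 + total([45, 9, 32, 14, 31, 16, 15])
total([45, 9, 32, 14, 31, 16, 15]) = 45 + total([9, 32, 14, 31, 16, 15])
total([9, 32, 14, 31, 16, 15]) = 9 + total([32, 14, 31, 16, 15])
total([32, 14, 31, 16, 15]) = 32 + total([14, 31, 16, 15])
total([14, 31, 16, 15]) = 14 + total([31, 16, 15])
total([31, 16, 15]) = 31 + total([16, 15])
total([16, 15]) = 16 + total([15])
total([15]) = 15 + total([])
total([]) = 0  (base case)
Total: 19 + 45 + 9 + 32 + 14 + 31 + 16 + 15 + 0 = 181

181


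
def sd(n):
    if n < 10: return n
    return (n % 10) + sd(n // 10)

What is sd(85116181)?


sd(85116181) = 1 + sd(8511618)
sd(8511618) = 8 + sd(851161)
sd(851161) = 1 + sd(85116)
sd(85116) = 6 + sd(8511)
sd(8511) = 1 + sd(851)
sd(851) = 1 + sd(85)
sd(85) = 5 + sd(8)
sd(8) = 8  (base case)
Total: 1 + 8 + 1 + 6 + 1 + 1 + 5 + 8 = 31

31


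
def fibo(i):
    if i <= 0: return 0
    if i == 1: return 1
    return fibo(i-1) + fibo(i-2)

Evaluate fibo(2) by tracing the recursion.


Computing fibo(2) bottom-up:
fibo(0) = 0
fibo(1) = 1
fibo(2) = fibo(1) + fibo(0) = 1 + 0 = 1

1


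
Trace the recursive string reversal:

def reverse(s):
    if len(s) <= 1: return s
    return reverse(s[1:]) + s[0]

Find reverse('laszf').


reverse('laszf') = reverse('aszf') + 'l'
reverse('aszf') = reverse('szf') + 'a'
reverse('szf') = reverse('zf') + 's'
reverse('zf') = reverse('f') + 'z'
reverse('f') = 'f'  (base case)
Concatenating: 'f' + 'z' + 's' + 'a' + 'l' = 'fzsal'

fzsal


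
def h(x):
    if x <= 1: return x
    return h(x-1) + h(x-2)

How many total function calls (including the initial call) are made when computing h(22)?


Let C(n) = total calls for h(n)
C(0) = 1, C(1) = 1
C(2) = 1 + C(1) + C(0) = 1 + 1 + 1 = 3
C(3) = 1 + C(2) + C(1) = 1 + 3 + 1 = 5
C(4) = 1 + C(3) + C(2) = 1 + 5 + 3 = 9
C(5) = 1 + C(4) + C(3) = 1 + 9 + 5 = 15
C(6) = 1 + C(5) + C(4) = 1 + 15 + 9 = 25
C(7) = 1 + C(6) + C(5) = 1 + 25 + 15 = 41
C(8) = 1 + C(7) + C(6) = 1 + 41 + 25 = 67
C(9) = 1 + C(8) + C(7) = 1 + 67 + 41 = 109
C(10) = 1 + C(9) + C(8) = 1 + 109 + 67 = 177
C(11) = 1 + C(10) + C(9) = 1 + 177 + 109 = 287
C(12) = 1 + C(11) + C(10) = 1 + 287 + 177 = 465
C(13) = 1 + C(12) + C(11) = 1 + 465 + 287 = 753
C(14) = 1 + C(13) + C(12) = 1 + 753 + 465 = 1219
C(15) = 1 + C(14) + C(13) = 1 + 1219 + 753 = 1973
C(16) = 1 + C(15) + C(14) = 1 + 1973 + 1219 = 3193
C(17) = 1 + C(16) + C(15) = 1 + 3193 + 1973 = 5167
C(18) = 1 + C(17) + C(16) = 1 + 5167 + 3193 = 8361
C(19) = 1 + C(18) + C(17) = 1 + 8361 + 5167 = 13529
C(20) = 1 + C(19) + C(18) = 1 + 13529 + 8361 = 21891
C(21) = 1 + C(20) + C(19) = 1 + 21891 + 13529 = 35421
C(22) = 1 + C(21) + C(20) = 1 + 35421 + 21891 = 57313

57313


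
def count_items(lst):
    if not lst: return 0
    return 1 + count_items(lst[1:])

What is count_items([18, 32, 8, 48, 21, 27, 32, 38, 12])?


count_items([18, 32, 8, 48, 21, 27, 32, 38, 12]) = 1 + count_items([32, 8, 48, 21, 27, 32, 38, 12])
count_items([32, 8, 48, 21, 27, 32, 38, 12]) = 1 + count_items([8, 48, 21, 27, 32, 38, 12])
count_items([8, 48, 21, 27, 32, 38, 12]) = 1 + count_items([48, 21, 27, 32, 38, 12])
count_items([48, 21, 27, 32, 38, 12]) = 1 + count_items([21, 27, 32, 38, 12])
count_items([21, 27, 32, 38, 12]) = 1 + count_items([27, 32, 38, 12])
count_items([27, 32, 38, 12]) = 1 + count_items([32, 38, 12])
count_items([32, 38, 12]) = 1 + count_items([38, 12])
count_items([38, 12]) = 1 + count_items([12])
count_items([12]) = 1 + count_items([])
count_items([]) = 0  (base case)
Unwinding: 1 + 1 + 1 + 1 + 1 + 1 + 1 + 1 + 1 + 0 = 9

9


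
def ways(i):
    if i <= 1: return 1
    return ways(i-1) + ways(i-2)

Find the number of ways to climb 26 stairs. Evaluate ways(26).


Building up from base cases:
ways(0) = 1
ways(1) = 1
ways(2) = ways(1) + ways(0) = 1 + 1 = 2
ways(3) = ways(2) + ways(1) = 2 + 1 = 3
ways(4) = ways(3) + ways(2) = 3 + 2 = 5
ways(5) = ways(4) + ways(3) = 5 + 3 = 8
ways(6) = ways(5) + ways(4) = 8 + 5 = 13
ways(7) = ways(6) + ways(5) = 13 + 8 = 21
ways(8) = ways(7) + ways(6) = 21 + 13 = 34
ways(9) = ways(8) + ways(7) = 34 + 21 = 55
ways(10) = ways(9) + ways(8) = 55 + 34 = 89
ways(11) = ways(10) + ways(9) = 89 + 55 = 144
ways(12) = ways(11) + ways(10) = 144 + 89 = 233
ways(13) = ways(12) + ways(11) = 233 + 144 = 377
ways(14) = ways(13) + ways(12) = 377 + 233 = 610
ways(15) = ways(14) + ways(13) = 610 + 377 = 987
ways(16) = ways(15) + ways(14) = 987 + 610 = 1597
ways(17) = ways(16) + ways(15) = 1597 + 987 = 2584
ways(18) = ways(17) + ways(16) = 2584 + 1597 = 4181
ways(19) = ways(18) + ways(17) = 4181 + 2584 = 6765
ways(20) = ways(19) + ways(18) = 6765 + 4181 = 10946
ways(21) = ways(20) + ways(19) = 10946 + 6765 = 17711
ways(22) = ways(21) + ways(20) = 17711 + 10946 = 28657
ways(23) = ways(22) + ways(21) = 28657 + 17711 = 46368
ways(24) = ways(23) + ways(22) = 46368 + 28657 = 75025
ways(25) = ways(24) + ways(23) = 75025 + 46368 = 121393
ways(26) = ways(25) + ways(24) = 121393 + 75025 = 196418

196418


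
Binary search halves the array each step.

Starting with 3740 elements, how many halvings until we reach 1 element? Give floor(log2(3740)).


3740 / 2 = 1870
1870 / 2 = 935
935 / 2 = 467
467 / 2 = 233
233 / 2 = 116
116 / 2 = 58
58 / 2 = 29
29 / 2 = 14
14 / 2 = 7
7 / 2 = 3
3 / 2 = 1
Reached 1 after 11 halvings

11


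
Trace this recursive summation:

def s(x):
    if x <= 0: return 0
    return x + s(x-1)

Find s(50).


s(50)
= 50 + 49 + 48 + 47 + 46 + 45 + 44 + 43 + 42 + 41 + 40 + 39 + 38 + 37 + 36 + 35 + 34 + 33 + 32 + 31 + 30 + 29 + 28 + 27 + 26 + 25 + 24 + 23 + 22 + 21 + 20 + 19 + 18 + 17 + 16 + 15 + 14 + 13 + 12 + 11 + 10 + 9 + 8 + 7 + 6 + 5 + 4 + 3 + 2 + 1 + s(0)
= 50 + 49 + 48 + 47 + 46 + 45 + 44 + 43 + 42 + 41 + 40 + 39 + 38 + 37 + 36 + 35 + 34 + 33 + 32 + 31 + 30 + 29 + 28 + 27 + 26 + 25 + 24 + 23 + 22 + 21 + 20 + 19 + 18 + 17 + 16 + 15 + 14 + 13 + 12 + 11 + 10 + 9 + 8 + 7 + 6 + 5 + 4 + 3 + 2 + 1 + 0
= 1275

1275


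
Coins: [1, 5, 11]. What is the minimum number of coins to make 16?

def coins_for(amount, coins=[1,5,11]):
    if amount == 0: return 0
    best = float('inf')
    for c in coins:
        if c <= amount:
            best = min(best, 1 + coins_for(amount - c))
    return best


Building up with DP:
coins_for(0) = 0
coins_for(1) = min(1+coins_for(0)=1+0=1) = 1
coins_for(2) = min(1+coins_for(1)=1+1=2) = 2
coins_for(3) = min(1+coins_for(2)=1+2=3) = 3
coins_for(4) = min(1+coins_for(3)=1+3=4) = 4
coins_for(5) = min(1+coins_for(4)=1+4=5, 1+coins_for(0)=1+0=1) = 1
coins_for(6) = min(1+coins_for(5)=1+1=2, 1+coins_for(1)=1+1=2) = 2
coins_for(7) = min(1+coins_for(6)=1+2=3, 1+coins_for(2)=1+2=3) = 3
coins_for(8) = min(1+coins_for(7)=1+3=4, 1+coins_for(3)=1+3=4) = 4
coins_for(9) = min(1+coins_for(8)=1+4=5, 1+coins_for(4)=1+4=5) = 5
coins_for(10) = min(1+coins_for(9)=1+5=6, 1+coins_for(5)=1+1=2) = 2
coins_for(11) = min(1+coins_for(10)=1+2=3, 1+coins_for(6)=1+2=3, 1+coins_for(0)=1+0=1) = 1
coins_for(12) = min(1+coins_for(11)=1+1=2, 1+coins_for(7)=1+3=4, 1+coins_for(1)=1+1=2) = 2
coins_for(13) = min(1+coins_for(12)=1+2=3, 1+coins_for(8)=1+4=5, 1+coins_for(2)=1+2=3) = 3
coins_for(14) = min(1+coins_for(13)=1+3=4, 1+coins_for(9)=1+5=6, 1+coins_for(3)=1+3=4) = 4
coins_for(15) = min(1+coins_for(14)=1+4=5, 1+coins_for(10)=1+2=3, 1+coins_for(4)=1+4=5) = 3
coins_for(16) = min(1+coins_for(15)=1+3=4, 1+coins_for(11)=1+1=2, 1+coins_for(5)=1+1=2) = 2

2


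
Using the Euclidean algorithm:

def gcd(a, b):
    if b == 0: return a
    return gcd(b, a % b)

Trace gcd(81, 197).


gcd(81, 197) = gcd(197, 81)
gcd(197, 81) = gcd(81, 35)
gcd(81, 35) = gcd(35, 11)
gcd(35, 11) = gcd(11, 2)
gcd(11, 2) = gcd(2, 1)
gcd(2, 1) = gcd(1, 0)
gcd(1, 0) = 1  (base case)

1


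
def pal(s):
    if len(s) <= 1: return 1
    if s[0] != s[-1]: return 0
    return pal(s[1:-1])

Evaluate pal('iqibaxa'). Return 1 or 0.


pal('iqibaxa'): s[0]='i' != s[-1]='a' -> return 0
Result: 0 (not a palindrome)

0


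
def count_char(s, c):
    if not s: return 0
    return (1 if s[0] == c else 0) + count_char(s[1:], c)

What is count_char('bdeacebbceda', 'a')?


s[0]='b' != 'a' -> 0
s[0]='d' != 'a' -> 0
s[0]='e' != 'a' -> 0
s[0]='a' == 'a' -> 1
s[0]='c' != 'a' -> 0
s[0]='e' != 'a' -> 0
s[0]='b' != 'a' -> 0
s[0]='b' != 'a' -> 0
s[0]='c' != 'a' -> 0
s[0]='e' != 'a' -> 0
s[0]='d' != 'a' -> 0
s[0]='a' == 'a' -> 1
Sum: 0 + 0 + 0 + 1 + 0 + 0 + 0 + 0 + 0 + 0 + 0 + 1 = 2

2


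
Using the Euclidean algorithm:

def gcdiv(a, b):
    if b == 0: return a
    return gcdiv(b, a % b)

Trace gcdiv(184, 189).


gcdiv(184, 189) = gcdiv(189, 184)
gcdiv(189, 184) = gcdiv(184, 5)
gcdiv(184, 5) = gcdiv(5, 4)
gcdiv(5, 4) = gcdiv(4, 1)
gcdiv(4, 1) = gcdiv(1, 0)
gcdiv(1, 0) = 1  (base case)

1


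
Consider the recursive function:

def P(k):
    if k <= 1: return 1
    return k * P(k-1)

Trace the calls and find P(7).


P(7)
= 7 * P(6)
= 7 * 6 * P(5)
= 7 * 6 * 5 * P(4)
= 7 * 6 * 5 * 4 * P(3)
= 7 * 6 * 5 * 4 * 3 * P(2)
= 7 * 6 * 5 * 4 * 3 * 2 * P(1)
= 7 * 6 * 5 * 4 * 3 * 2 * 1
= 5040

5040


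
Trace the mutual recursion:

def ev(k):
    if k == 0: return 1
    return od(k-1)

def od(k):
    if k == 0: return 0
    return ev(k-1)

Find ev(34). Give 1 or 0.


ev(34) = od(33)
od(33) = ev(32)
ev(32) = od(31)
od(31) = ev(30)
ev(30) = od(29)
od(29) = ev(28)
ev(28) = od(27)
od(27) = ev(26)
ev(26) = od(25)
od(25) = ev(24)
ev(24) = od(23)
od(23) = ev(22)
ev(22) = od(21)
od(21) = ev(20)
ev(20) = od(19)
od(19) = ev(18)
ev(18) = od(17)
od(17) = ev(16)
ev(16) = od(15)
od(15) = ev(14)
ev(14) = od(13)
od(13) = ev(12)
ev(12) = od(11)
od(11) = ev(10)
ev(10) = od(9)
od(9) = ev(8)
ev(8) = od(7)
od(7) = ev(6)
ev(6) = od(5)
od(5) = ev(4)
ev(4) = od(3)
od(3) = ev(2)
ev(2) = od(1)
od(1) = ev(0)
ev(0) = 1  (base case)
Result: 1

1


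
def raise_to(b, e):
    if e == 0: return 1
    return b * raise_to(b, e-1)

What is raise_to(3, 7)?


raise_to(3, 7)
= 3 * raise_to(3, 6)
= 3 * 3 * raise_to(3, 5)
= 3 * 3 * 3 * raise_to(3, 4)
= 3 * 3 * 3 * 3 * raise_to(3, 3)
= 3 * 3 * 3 * 3 * 3 * raise_to(3, 2)
= 3 * 3 * 3 * 3 * 3 * 3 * raise_to(3, 1)
= 3 * 3 * 3 * 3 * 3 * 3 * 3 * raise_to(3, 0)
= 3 * 3 * 3 * 3 * 3 * 3 * 3 * 1
= 2187

2187


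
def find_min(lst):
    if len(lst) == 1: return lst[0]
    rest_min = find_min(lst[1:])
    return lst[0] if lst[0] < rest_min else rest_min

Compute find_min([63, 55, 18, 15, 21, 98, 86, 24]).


find_min([63, 55, 18, 15, 21, 98, 86, 24]): compare 63 with find_min([55, 18, 15, 21, 98, 86, 24])
find_min([55, 18, 15, 21, 98, 86, 24]): compare 55 with find_min([18, 15, 21, 98, 86, 24])
find_min([18, 15, 21, 98, 86, 24]): compare 18 with find_min([15, 21, 98, 86, 24])
find_min([15, 21, 98, 86, 24]): compare 15 with find_min([21, 98, 86, 24])
find_min([21, 98, 86, 24]): compare 21 with find_min([98, 86, 24])
find_min([98, 86, 24]): compare 98 with find_min([86, 24])
find_min([86, 24]): compare 86 with find_min([24])
find_min([24]) = 24  (base case)
Compare 86 with 24 -> 24
Compare 98 with 24 -> 24
Compare 21 with 24 -> 21
Compare 15 with 21 -> 15
Compare 18 with 15 -> 15
Compare 55 with 15 -> 15
Compare 63 with 15 -> 15

15


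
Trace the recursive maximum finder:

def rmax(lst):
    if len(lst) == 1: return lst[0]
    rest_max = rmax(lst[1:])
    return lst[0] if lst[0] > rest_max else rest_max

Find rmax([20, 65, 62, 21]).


rmax([20, 65, 62, 21]): compare 20 with rmax([65, 62, 21])
rmax([65, 62, 21]): compare 65 with rmax([62, 21])
rmax([62, 21]): compare 62 with rmax([21])
rmax([21]) = 21  (base case)
Compare 62 with 21 -> 62
Compare 65 with 62 -> 65
Compare 20 with 65 -> 65

65


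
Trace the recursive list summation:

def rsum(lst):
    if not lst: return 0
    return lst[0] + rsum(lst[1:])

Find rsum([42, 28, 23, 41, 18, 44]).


rsum([42, 28, 23, 41, 18, 44]) = 42 + rsum([28, 23, 41, 18, 44])
rsum([28, 23, 41, 18, 44]) = 28 + rsum([23, 41, 18, 44])
rsum([23, 41, 18, 44]) = 23 + rsum([41, 18, 44])
rsum([41, 18, 44]) = 41 + rsum([18, 44])
rsum([18, 44]) = 18 + rsum([44])
rsum([44]) = 44 + rsum([])
rsum([]) = 0  (base case)
Total: 42 + 28 + 23 + 41 + 18 + 44 + 0 = 196

196


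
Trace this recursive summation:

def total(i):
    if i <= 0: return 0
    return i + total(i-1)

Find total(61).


total(61)
= 61 + 60 + 59 + 58 + 57 + 56 + 55 + 54 + 53 + 52 + 51 + 50 + 49 + 48 + 47 + 46 + 45 + 44 + 43 + 42 + 41 + 40 + 39 + 38 + 37 + 36 + 35 + 34 + 33 + 32 + 31 + 30 + 29 + 28 + 27 + 26 + 25 + 24 + 23 + 22 + 21 + 20 + 19 + 18 + 17 + 16 + 15 + 14 + 13 + 12 + 11 + 10 + 9 + 8 + 7 + 6 + 5 + 4 + 3 + 2 + 1 + total(0)
= 61 + 60 + 59 + 58 + 57 + 56 + 55 + 54 + 53 + 52 + 51 + 50 + 49 + 48 + 47 + 46 + 45 + 44 + 43 + 42 + 41 + 40 + 39 + 38 + 37 + 36 + 35 + 34 + 33 + 32 + 31 + 30 + 29 + 28 + 27 + 26 + 25 + 24 + 23 + 22 + 21 + 20 + 19 + 18 + 17 + 16 + 15 + 14 + 13 + 12 + 11 + 10 + 9 + 8 + 7 + 6 + 5 + 4 + 3 + 2 + 1 + 0
= 1891

1891
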